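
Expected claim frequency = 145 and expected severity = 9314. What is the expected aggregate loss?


E[S] = E[N] * E[X]
= 145 * 9314
= 1.3505e+06


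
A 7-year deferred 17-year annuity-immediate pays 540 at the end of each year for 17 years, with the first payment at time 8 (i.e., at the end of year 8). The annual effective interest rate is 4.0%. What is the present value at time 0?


PV at time 7 of the 17-year annuity-immediate:
a_n = 540 * (1-(1+0.04)^(-17))/0.04 = 6569.4612
Discount back 7 years to time 0:
PV = 6569.4612 * (1+0.04)^(-7)
= 6569.4612 * 0.759918
= 4992.2506


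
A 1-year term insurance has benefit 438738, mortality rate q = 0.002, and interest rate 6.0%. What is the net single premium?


NSP = benefit * q * v
v = 1/(1+i) = 0.943396
NSP = 438738 * 0.002 * 0.943396
= 827.8075


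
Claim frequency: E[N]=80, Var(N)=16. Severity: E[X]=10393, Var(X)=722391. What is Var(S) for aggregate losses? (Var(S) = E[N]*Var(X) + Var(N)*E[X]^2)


Var(S) = E[N]*Var(X) + Var(N)*E[X]^2
= 80*722391 + 16*10393^2
= 57791280 + 1728231184
= 1.7860e+09


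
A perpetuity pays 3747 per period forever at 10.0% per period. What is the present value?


PV = PMT / i
= 3747 / 0.1
= 37470.0


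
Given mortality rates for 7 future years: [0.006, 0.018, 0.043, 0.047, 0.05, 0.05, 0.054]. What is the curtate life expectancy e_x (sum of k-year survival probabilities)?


e_x = sum_{k=1}^{n} k_p_x
k_p_x values:
  1_p_x = 0.994
  2_p_x = 0.976108
  3_p_x = 0.934135
  4_p_x = 0.890231
  5_p_x = 0.845719
  6_p_x = 0.803433
  7_p_x = 0.760048
e_x = 6.2037


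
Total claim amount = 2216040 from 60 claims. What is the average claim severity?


severity = total / number
= 2216040 / 60
= 36934.0


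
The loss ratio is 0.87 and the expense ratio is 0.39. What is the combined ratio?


Combined ratio = loss ratio + expense ratio
= 0.87 + 0.39
= 1.26


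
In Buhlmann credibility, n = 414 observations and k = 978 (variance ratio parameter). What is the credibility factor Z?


Z = n / (n + k)
= 414 / (414 + 978)
= 414 / 1392
= 0.2974


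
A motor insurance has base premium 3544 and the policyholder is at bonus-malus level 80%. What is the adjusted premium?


adjusted = base * BM_level / 100
= 3544 * 80 / 100
= 3544 * 0.8
= 2835.2


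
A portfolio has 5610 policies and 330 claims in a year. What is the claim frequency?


frequency = claims / policies
= 330 / 5610
= 0.0588


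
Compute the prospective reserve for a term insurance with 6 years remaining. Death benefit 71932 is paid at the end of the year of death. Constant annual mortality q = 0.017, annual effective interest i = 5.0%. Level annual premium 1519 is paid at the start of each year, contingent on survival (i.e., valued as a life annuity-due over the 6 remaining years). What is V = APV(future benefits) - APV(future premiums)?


v = 1/(1+i) = 0.952381
APV(future benefits) per unit = sum_{k=0}^{5} k_p_x * q * v^(k+1) = 0.082903
APV(future benefits) = 71932 * 0.082903 = 5963.3927
Life annuity-due factor ä_{x:6} = sum_{k=0}^{5} k_p_x * v^k = 5.120492
APV(future premiums) = 1519 * 5.120492 = 7778.0266
V = 5963.3927 - 7778.0266
= -1814.6339


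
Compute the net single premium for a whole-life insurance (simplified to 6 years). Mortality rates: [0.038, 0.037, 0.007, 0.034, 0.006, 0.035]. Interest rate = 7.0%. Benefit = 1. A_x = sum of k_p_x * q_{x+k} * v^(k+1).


v = 0.934579
Year 0: k_p_x=1.0, q=0.038, term=0.035514
Year 1: k_p_x=0.962, q=0.037, term=0.031089
Year 2: k_p_x=0.926406, q=0.007, term=0.005294
Year 3: k_p_x=0.919921, q=0.034, term=0.023861
Year 4: k_p_x=0.888644, q=0.006, term=0.003802
Year 5: k_p_x=0.883312, q=0.035, term=0.020601
A_x = 0.1202


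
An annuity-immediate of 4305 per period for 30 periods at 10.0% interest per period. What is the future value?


FV = PMT * ((1+i)^n - 1) / i
= 4305 * ((1.1)^30 - 1) / 0.1
= 4305 * (17.449402 - 1) / 0.1
= 708146.7677


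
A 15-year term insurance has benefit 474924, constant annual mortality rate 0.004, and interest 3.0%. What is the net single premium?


NSP = benefit * sum_{k=0}^{n-1} k_p_x * q * v^(k+1)
With constant q=0.004, v=0.970874
Sum = 0.04654
NSP = 474924 * 0.04654
= 22102.9579


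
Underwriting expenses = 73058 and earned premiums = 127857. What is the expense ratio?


Expense ratio = expenses / premiums
= 73058 / 127857
= 0.5714


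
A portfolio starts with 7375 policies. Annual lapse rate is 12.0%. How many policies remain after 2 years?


remaining = initial * (1 - lapse)^years
= 7375 * (1 - 0.12)^2
= 7375 * 0.7744
= 5711.2


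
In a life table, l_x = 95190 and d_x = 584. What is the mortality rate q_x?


q_x = d_x / l_x
= 584 / 95190
= 0.0061


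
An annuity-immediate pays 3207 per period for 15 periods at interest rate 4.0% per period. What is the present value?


PV = PMT * (1 - (1+i)^(-n)) / i
= 3207 * (1 - (1+0.04)^(-15)) / 0.04
= 3207 * (1 - 0.555265) / 0.04
= 3207 * 11.118387
= 35656.6685


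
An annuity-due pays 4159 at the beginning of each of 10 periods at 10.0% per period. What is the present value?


PV_due = PMT * (1-(1+i)^(-n))/i * (1+i)
PV_immediate = 25555.2546
PV_due = 25555.2546 * 1.1
= 28110.7801


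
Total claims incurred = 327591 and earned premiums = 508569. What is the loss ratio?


Loss ratio = claims / premiums
= 327591 / 508569
= 0.6441


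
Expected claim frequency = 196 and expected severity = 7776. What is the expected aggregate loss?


E[S] = E[N] * E[X]
= 196 * 7776
= 1.5241e+06


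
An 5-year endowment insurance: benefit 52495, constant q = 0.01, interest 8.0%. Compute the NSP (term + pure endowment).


Term component = 2057.6416
Pure endowment = 5_p_x * v^5 * benefit = 0.95099 * 0.680583 * 52495 = 33976.2259
NSP = 36033.8675


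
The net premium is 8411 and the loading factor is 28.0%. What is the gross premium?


Gross = net * (1 + loading)
= 8411 * (1 + 0.28)
= 8411 * 1.28
= 10766.08


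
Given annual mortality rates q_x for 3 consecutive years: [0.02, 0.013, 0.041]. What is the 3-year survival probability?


p_k = 1 - q_k for each year
Survival = product of (1 - q_k)
= 0.98 * 0.987 * 0.959
= 0.9276


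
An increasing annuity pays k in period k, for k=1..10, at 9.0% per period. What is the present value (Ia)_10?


(Ia)_n = sum_{k=1}^{n} k * v^k, v = 1/(1+i)
v = 0.917431
Sum computed term by term:
(Ia)_10 = 30.7904


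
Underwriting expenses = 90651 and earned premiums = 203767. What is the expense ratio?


Expense ratio = expenses / premiums
= 90651 / 203767
= 0.4449


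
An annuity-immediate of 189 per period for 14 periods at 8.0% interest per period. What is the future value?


FV = PMT * ((1+i)^n - 1) / i
= 189 * ((1.08)^14 - 1) / 0.08
= 189 * (2.937194 - 1) / 0.08
= 4576.6199


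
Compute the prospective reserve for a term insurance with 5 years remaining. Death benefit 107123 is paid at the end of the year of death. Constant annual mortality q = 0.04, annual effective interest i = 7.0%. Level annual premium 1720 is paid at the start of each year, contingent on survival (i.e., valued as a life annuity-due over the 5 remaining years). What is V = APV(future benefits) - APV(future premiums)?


v = 1/(1+i) = 0.934579
APV(future benefits) per unit = sum_{k=0}^{4} k_p_x * q * v^(k+1) = 0.152237
APV(future benefits) = 107123 * 0.152237 = 16308.0368
Life annuity-due factor ä_{x:5} = sum_{k=0}^{4} k_p_x * v^k = 4.072328
APV(future premiums) = 1720 * 4.072328 = 7004.4041
V = 16308.0368 - 7004.4041
= 9303.6328


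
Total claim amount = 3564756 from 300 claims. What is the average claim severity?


severity = total / number
= 3564756 / 300
= 11882.52


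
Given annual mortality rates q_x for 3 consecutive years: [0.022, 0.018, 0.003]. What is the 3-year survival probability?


p_k = 1 - q_k for each year
Survival = product of (1 - q_k)
= 0.978 * 0.982 * 0.997
= 0.9575


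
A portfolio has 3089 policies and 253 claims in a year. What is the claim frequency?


frequency = claims / policies
= 253 / 3089
= 0.0819


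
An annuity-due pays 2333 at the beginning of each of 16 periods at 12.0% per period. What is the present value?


PV_due = PMT * (1-(1+i)^(-n))/i * (1+i)
PV_immediate = 16270.3097
PV_due = 16270.3097 * 1.12
= 18222.7469


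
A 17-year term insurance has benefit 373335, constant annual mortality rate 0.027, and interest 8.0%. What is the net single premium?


NSP = benefit * sum_{k=0}^{n-1} k_p_x * q * v^(k+1)
With constant q=0.027, v=0.925926
Sum = 0.209512
NSP = 373335 * 0.209512
= 78218.065


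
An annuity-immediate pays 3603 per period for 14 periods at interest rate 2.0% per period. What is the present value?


PV = PMT * (1 - (1+i)^(-n)) / i
= 3603 * (1 - (1+0.02)^(-14)) / 0.02
= 3603 * (1 - 0.757875) / 0.02
= 3603 * 12.106249
= 43618.8143


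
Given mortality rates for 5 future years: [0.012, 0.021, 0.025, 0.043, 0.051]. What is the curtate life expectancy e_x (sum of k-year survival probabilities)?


e_x = sum_{k=1}^{n} k_p_x
k_p_x values:
  1_p_x = 0.988
  2_p_x = 0.967252
  3_p_x = 0.943071
  4_p_x = 0.902519
  5_p_x = 0.85649
e_x = 4.6573


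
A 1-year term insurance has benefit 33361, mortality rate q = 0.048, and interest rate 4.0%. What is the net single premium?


NSP = benefit * q * v
v = 1/(1+i) = 0.961538
NSP = 33361 * 0.048 * 0.961538
= 1539.7385


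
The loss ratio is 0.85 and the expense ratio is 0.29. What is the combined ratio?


Combined ratio = loss ratio + expense ratio
= 0.85 + 0.29
= 1.14


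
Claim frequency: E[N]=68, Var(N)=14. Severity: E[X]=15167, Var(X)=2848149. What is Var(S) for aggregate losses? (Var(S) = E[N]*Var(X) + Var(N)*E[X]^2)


Var(S) = E[N]*Var(X) + Var(N)*E[X]^2
= 68*2848149 + 14*15167^2
= 193674132 + 3220530446
= 3.4142e+09


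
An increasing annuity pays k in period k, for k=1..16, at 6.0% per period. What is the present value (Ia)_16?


(Ia)_n = sum_{k=1}^{n} k * v^k, v = 1/(1+i)
v = 0.943396
Sum computed term by term:
(Ia)_16 = 73.5651


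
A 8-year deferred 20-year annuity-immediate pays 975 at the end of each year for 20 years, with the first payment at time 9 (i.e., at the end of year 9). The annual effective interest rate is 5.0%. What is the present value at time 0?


PV at time 8 of the 20-year annuity-immediate:
a_n = 975 * (1-(1+0.05)^(-20))/0.05 = 12150.6551
Discount back 8 years to time 0:
PV = 12150.6551 * (1+0.05)^(-8)
= 12150.6551 * 0.676839
= 8224.0416


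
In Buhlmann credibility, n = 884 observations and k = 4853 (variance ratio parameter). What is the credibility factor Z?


Z = n / (n + k)
= 884 / (884 + 4853)
= 884 / 5737
= 0.1541


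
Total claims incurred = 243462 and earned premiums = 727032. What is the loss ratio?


Loss ratio = claims / premiums
= 243462 / 727032
= 0.3349


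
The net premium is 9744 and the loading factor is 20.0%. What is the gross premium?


Gross = net * (1 + loading)
= 9744 * (1 + 0.2)
= 9744 * 1.2
= 11692.8


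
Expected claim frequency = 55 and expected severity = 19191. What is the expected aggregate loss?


E[S] = E[N] * E[X]
= 55 * 19191
= 1.0555e+06


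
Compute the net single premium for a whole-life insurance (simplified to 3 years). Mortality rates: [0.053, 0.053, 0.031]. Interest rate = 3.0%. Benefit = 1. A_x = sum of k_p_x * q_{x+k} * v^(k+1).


v = 0.970874
Year 0: k_p_x=1.0, q=0.053, term=0.051456
Year 1: k_p_x=0.947, q=0.053, term=0.04731
Year 2: k_p_x=0.896809, q=0.031, term=0.025442
A_x = 0.1242


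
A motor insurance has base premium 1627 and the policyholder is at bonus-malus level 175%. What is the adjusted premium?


adjusted = base * BM_level / 100
= 1627 * 175 / 100
= 1627 * 1.75
= 2847.25


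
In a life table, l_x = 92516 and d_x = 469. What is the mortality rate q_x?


q_x = d_x / l_x
= 469 / 92516
= 0.0051


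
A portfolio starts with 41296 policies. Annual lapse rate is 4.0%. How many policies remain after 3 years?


remaining = initial * (1 - lapse)^years
= 41296 * (1 - 0.04)^3
= 41296 * 0.884736
= 36536.0579


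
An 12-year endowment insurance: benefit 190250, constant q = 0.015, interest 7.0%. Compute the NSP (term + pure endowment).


Term component = 21139.0836
Pure endowment = 12_p_x * v^12 * benefit = 0.834132 * 0.444012 * 190250 = 70461.8594
NSP = 91600.943


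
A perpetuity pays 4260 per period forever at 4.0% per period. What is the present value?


PV = PMT / i
= 4260 / 0.04
= 106500.0


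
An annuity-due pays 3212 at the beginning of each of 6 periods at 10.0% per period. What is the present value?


PV_due = PMT * (1-(1+i)^(-n))/i * (1+i)
PV_immediate = 13989.0974
PV_due = 13989.0974 * 1.1
= 15388.0071


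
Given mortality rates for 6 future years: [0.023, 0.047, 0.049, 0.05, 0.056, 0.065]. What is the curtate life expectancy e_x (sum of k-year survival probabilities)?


e_x = sum_{k=1}^{n} k_p_x
k_p_x values:
  1_p_x = 0.977
  2_p_x = 0.931081
  3_p_x = 0.885458
  4_p_x = 0.841185
  5_p_x = 0.794079
  6_p_x = 0.742464
e_x = 5.1713


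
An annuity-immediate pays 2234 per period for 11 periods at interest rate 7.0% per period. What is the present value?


PV = PMT * (1 - (1+i)^(-n)) / i
= 2234 * (1 - (1+0.07)^(-11)) / 0.07
= 2234 * (1 - 0.475093) / 0.07
= 2234 * 7.498674
= 16752.0385


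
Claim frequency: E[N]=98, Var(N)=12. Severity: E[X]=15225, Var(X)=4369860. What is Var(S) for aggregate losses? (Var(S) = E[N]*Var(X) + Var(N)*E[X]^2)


Var(S) = E[N]*Var(X) + Var(N)*E[X]^2
= 98*4369860 + 12*15225^2
= 428246280 + 2781607500
= 3.2099e+09


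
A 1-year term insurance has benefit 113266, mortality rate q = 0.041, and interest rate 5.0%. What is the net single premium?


NSP = benefit * q * v
v = 1/(1+i) = 0.952381
NSP = 113266 * 0.041 * 0.952381
= 4422.7676


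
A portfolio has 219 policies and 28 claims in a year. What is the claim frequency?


frequency = claims / policies
= 28 / 219
= 0.1279


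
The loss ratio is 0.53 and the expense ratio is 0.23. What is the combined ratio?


Combined ratio = loss ratio + expense ratio
= 0.53 + 0.23
= 0.76


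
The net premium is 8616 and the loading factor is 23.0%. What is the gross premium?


Gross = net * (1 + loading)
= 8616 * (1 + 0.23)
= 8616 * 1.23
= 10597.68


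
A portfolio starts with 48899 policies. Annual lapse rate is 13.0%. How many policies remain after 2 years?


remaining = initial * (1 - lapse)^years
= 48899 * (1 - 0.13)^2
= 48899 * 0.7569
= 37011.6531


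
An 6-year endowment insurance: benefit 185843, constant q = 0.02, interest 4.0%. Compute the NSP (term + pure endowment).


Term component = 18578.4707
Pure endowment = 6_p_x * v^6 * benefit = 0.885842 * 0.790315 * 185843 = 130107.588
NSP = 148686.0587


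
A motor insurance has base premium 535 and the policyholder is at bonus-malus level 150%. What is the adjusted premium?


adjusted = base * BM_level / 100
= 535 * 150 / 100
= 535 * 1.5
= 802.5


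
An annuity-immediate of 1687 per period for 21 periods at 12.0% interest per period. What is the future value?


FV = PMT * ((1+i)^n - 1) / i
= 1687 * ((1.12)^21 - 1) / 0.12
= 1687 * (10.803848 - 1) / 0.12
= 137825.7669


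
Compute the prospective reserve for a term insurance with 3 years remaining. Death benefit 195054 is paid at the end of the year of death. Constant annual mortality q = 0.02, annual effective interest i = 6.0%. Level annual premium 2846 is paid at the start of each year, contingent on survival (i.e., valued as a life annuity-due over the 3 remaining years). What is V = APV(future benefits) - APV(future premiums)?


v = 1/(1+i) = 0.943396
APV(future benefits) per unit = sum_{k=0}^{2} k_p_x * q * v^(k+1) = 0.052439
APV(future benefits) = 195054 * 0.052439 = 10228.4878
Life annuity-due factor ä_{x:3} = sum_{k=0}^{2} k_p_x * v^k = 2.779281
APV(future premiums) = 2846 * 2.779281 = 7909.8334
V = 10228.4878 - 7909.8334
= 2318.6544


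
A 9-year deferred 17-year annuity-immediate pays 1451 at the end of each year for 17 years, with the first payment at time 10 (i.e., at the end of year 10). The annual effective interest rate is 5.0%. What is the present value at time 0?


PV at time 9 of the 17-year annuity-immediate:
a_n = 1451 * (1-(1+0.05)^(-17))/0.05 = 16358.6701
Discount back 9 years to time 0:
PV = 16358.6701 * (1+0.05)^(-9)
= 16358.6701 * 0.644609
= 10544.9446


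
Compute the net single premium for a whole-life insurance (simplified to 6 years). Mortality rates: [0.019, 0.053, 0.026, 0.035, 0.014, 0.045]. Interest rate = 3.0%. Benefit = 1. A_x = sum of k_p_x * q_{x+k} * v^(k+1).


v = 0.970874
Year 0: k_p_x=1.0, q=0.019, term=0.018447
Year 1: k_p_x=0.981, q=0.053, term=0.049008
Year 2: k_p_x=0.929007, q=0.026, term=0.022104
Year 3: k_p_x=0.904853, q=0.035, term=0.028138
Year 4: k_p_x=0.873183, q=0.014, term=0.010545
Year 5: k_p_x=0.860958, q=0.045, term=0.032447
A_x = 0.1607


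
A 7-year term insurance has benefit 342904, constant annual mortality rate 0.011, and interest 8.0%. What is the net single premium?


NSP = benefit * sum_{k=0}^{n-1} k_p_x * q * v^(k+1)
With constant q=0.011, v=0.925926
Sum = 0.055602
NSP = 342904 * 0.055602
= 19066.2485


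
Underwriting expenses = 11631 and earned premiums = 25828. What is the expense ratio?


Expense ratio = expenses / premiums
= 11631 / 25828
= 0.4503


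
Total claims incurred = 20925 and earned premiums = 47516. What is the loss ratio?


Loss ratio = claims / premiums
= 20925 / 47516
= 0.4404


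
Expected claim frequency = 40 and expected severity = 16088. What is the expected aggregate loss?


E[S] = E[N] * E[X]
= 40 * 16088
= 643520


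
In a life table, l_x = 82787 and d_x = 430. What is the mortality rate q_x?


q_x = d_x / l_x
= 430 / 82787
= 0.0052


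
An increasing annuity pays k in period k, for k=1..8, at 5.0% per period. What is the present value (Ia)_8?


(Ia)_n = sum_{k=1}^{n} k * v^k, v = 1/(1+i)
v = 0.952381
Sum computed term by term:
(Ia)_8 = 27.4332


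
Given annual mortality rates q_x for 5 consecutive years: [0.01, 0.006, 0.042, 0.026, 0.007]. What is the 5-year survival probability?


p_k = 1 - q_k for each year
Survival = product of (1 - q_k)
= 0.99 * 0.994 * 0.958 * 0.974 * 0.993
= 0.9118


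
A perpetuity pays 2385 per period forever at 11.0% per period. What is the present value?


PV = PMT / i
= 2385 / 0.11
= 21681.8182


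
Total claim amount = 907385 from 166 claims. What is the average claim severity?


severity = total / number
= 907385 / 166
= 5466.1747


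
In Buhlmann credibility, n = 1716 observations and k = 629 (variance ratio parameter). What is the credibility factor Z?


Z = n / (n + k)
= 1716 / (1716 + 629)
= 1716 / 2345
= 0.7318


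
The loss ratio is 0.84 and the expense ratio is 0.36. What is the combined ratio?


Combined ratio = loss ratio + expense ratio
= 0.84 + 0.36
= 1.2


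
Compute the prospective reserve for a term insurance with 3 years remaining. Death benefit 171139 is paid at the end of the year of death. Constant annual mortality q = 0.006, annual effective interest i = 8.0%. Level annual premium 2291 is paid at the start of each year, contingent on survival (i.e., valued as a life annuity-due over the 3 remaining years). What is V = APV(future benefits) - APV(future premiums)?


v = 1/(1+i) = 0.925926
APV(future benefits) per unit = sum_{k=0}^{2} k_p_x * q * v^(k+1) = 0.015375
APV(future benefits) = 171139 * 0.015375 = 2631.2165
Life annuity-due factor ä_{x:3} = sum_{k=0}^{2} k_p_x * v^k = 2.767452
APV(future premiums) = 2291 * 2.767452 = 6340.2325
V = 2631.2165 - 6340.2325
= -3709.016


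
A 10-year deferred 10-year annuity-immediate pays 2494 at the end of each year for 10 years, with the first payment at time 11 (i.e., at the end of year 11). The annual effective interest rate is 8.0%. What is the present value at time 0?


PV at time 10 of the 10-year annuity-immediate:
a_n = 2494 * (1-(1+0.08)^(-10))/0.08 = 16734.943
Discount back 10 years to time 0:
PV = 16734.943 * (1+0.08)^(-10)
= 16734.943 * 0.463193
= 7751.5166


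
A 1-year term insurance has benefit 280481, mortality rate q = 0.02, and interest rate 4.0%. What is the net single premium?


NSP = benefit * q * v
v = 1/(1+i) = 0.961538
NSP = 280481 * 0.02 * 0.961538
= 5393.8654


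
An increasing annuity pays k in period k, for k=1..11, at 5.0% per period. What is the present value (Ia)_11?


(Ia)_n = sum_{k=1}^{n} k * v^k, v = 1/(1+i)
v = 0.952381
Sum computed term by term:
(Ia)_11 = 45.8053


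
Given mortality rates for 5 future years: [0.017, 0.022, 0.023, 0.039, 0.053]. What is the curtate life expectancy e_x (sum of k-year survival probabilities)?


e_x = sum_{k=1}^{n} k_p_x
k_p_x values:
  1_p_x = 0.983
  2_p_x = 0.961374
  3_p_x = 0.939262
  4_p_x = 0.902631
  5_p_x = 0.854792
e_x = 4.6411


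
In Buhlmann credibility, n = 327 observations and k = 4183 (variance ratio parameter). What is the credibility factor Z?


Z = n / (n + k)
= 327 / (327 + 4183)
= 327 / 4510
= 0.0725


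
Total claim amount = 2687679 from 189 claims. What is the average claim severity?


severity = total / number
= 2687679 / 189
= 14220.5238


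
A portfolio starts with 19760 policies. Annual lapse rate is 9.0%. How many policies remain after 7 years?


remaining = initial * (1 - lapse)^years
= 19760 * (1 - 0.09)^7
= 19760 * 0.516761
= 10211.1977


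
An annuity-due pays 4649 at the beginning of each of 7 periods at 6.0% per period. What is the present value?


PV_due = PMT * (1-(1+i)^(-n))/i * (1+i)
PV_immediate = 25952.4913
PV_due = 25952.4913 * 1.06
= 27509.6408


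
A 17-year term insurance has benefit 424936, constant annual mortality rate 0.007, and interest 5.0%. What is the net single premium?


NSP = benefit * sum_{k=0}^{n-1} k_p_x * q * v^(k+1)
With constant q=0.007, v=0.952381
Sum = 0.075258
NSP = 424936 * 0.075258
= 31979.7974


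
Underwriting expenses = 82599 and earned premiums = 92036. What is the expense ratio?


Expense ratio = expenses / premiums
= 82599 / 92036
= 0.8975


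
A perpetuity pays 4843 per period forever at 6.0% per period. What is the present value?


PV = PMT / i
= 4843 / 0.06
= 80716.6667


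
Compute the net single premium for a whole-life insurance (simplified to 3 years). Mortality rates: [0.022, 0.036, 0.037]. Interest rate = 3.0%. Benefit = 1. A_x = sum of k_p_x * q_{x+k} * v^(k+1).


v = 0.970874
Year 0: k_p_x=1.0, q=0.022, term=0.021359
Year 1: k_p_x=0.978, q=0.036, term=0.033187
Year 2: k_p_x=0.942792, q=0.037, term=0.031923
A_x = 0.0865


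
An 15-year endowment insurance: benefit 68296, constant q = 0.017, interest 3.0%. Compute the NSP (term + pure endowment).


Term component = 12442.8012
Pure endowment = 15_p_x * v^15 * benefit = 0.773219 * 0.641862 * 68296 = 33895.3143
NSP = 46338.1155


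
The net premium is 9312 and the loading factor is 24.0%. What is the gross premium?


Gross = net * (1 + loading)
= 9312 * (1 + 0.24)
= 9312 * 1.24
= 11546.88


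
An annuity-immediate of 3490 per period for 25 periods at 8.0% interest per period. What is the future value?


FV = PMT * ((1+i)^n - 1) / i
= 3490 * ((1.08)^25 - 1) / 0.08
= 3490 * (6.848475 - 1) / 0.08
= 255139.7304


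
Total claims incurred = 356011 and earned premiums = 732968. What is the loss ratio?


Loss ratio = claims / premiums
= 356011 / 732968
= 0.4857


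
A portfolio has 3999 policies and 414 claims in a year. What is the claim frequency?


frequency = claims / policies
= 414 / 3999
= 0.1035


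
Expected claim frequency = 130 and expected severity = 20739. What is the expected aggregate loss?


E[S] = E[N] * E[X]
= 130 * 20739
= 2.6961e+06


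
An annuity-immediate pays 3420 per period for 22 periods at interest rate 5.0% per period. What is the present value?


PV = PMT * (1 - (1+i)^(-n)) / i
= 3420 * (1 - (1+0.05)^(-22)) / 0.05
= 3420 * (1 - 0.34185) / 0.05
= 3420 * 13.163003
= 45017.4688


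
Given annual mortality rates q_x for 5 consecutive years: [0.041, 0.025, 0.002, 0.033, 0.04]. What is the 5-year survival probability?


p_k = 1 - q_k for each year
Survival = product of (1 - q_k)
= 0.959 * 0.975 * 0.998 * 0.967 * 0.96
= 0.8663


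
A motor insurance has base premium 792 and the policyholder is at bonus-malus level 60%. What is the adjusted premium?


adjusted = base * BM_level / 100
= 792 * 60 / 100
= 792 * 0.6
= 475.2


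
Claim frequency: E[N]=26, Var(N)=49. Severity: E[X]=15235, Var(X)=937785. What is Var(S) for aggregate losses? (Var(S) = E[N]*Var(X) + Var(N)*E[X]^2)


Var(S) = E[N]*Var(X) + Var(N)*E[X]^2
= 26*937785 + 49*15235^2
= 24382410 + 11373156025
= 1.1398e+10


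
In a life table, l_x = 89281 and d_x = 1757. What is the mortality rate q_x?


q_x = d_x / l_x
= 1757 / 89281
= 0.0197


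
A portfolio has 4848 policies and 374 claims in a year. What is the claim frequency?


frequency = claims / policies
= 374 / 4848
= 0.0771


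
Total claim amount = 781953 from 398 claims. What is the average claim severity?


severity = total / number
= 781953 / 398
= 1964.706


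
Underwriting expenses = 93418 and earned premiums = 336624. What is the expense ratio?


Expense ratio = expenses / premiums
= 93418 / 336624
= 0.2775


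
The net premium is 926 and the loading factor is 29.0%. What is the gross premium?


Gross = net * (1 + loading)
= 926 * (1 + 0.29)
= 926 * 1.29
= 1194.54


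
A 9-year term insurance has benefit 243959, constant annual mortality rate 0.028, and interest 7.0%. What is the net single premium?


NSP = benefit * sum_{k=0}^{n-1} k_p_x * q * v^(k+1)
With constant q=0.028, v=0.934579
Sum = 0.165356
NSP = 243959 * 0.165356
= 40340.1961


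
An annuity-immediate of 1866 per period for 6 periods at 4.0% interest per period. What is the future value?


FV = PMT * ((1+i)^n - 1) / i
= 1866 * ((1.04)^6 - 1) / 0.04
= 1866 * (1.265319 - 1) / 0.04
= 12377.1322


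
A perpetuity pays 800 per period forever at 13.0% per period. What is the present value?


PV = PMT / i
= 800 / 0.13
= 6153.8462


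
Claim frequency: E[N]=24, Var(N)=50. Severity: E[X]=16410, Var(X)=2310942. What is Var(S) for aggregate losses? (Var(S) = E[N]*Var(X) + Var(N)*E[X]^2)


Var(S) = E[N]*Var(X) + Var(N)*E[X]^2
= 24*2310942 + 50*16410^2
= 55462608 + 13464405000
= 1.3520e+10


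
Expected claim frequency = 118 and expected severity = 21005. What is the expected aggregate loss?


E[S] = E[N] * E[X]
= 118 * 21005
= 2.4786e+06


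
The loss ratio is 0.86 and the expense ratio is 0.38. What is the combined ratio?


Combined ratio = loss ratio + expense ratio
= 0.86 + 0.38
= 1.24


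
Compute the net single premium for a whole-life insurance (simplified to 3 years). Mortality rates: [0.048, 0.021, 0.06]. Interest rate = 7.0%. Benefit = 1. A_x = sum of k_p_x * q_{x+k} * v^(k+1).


v = 0.934579
Year 0: k_p_x=1.0, q=0.048, term=0.04486
Year 1: k_p_x=0.952, q=0.021, term=0.017462
Year 2: k_p_x=0.932008, q=0.06, term=0.045648
A_x = 0.108


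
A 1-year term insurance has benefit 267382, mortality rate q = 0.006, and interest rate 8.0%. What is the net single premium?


NSP = benefit * q * v
v = 1/(1+i) = 0.925926
NSP = 267382 * 0.006 * 0.925926
= 1485.4556


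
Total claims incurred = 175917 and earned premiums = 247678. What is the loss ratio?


Loss ratio = claims / premiums
= 175917 / 247678
= 0.7103


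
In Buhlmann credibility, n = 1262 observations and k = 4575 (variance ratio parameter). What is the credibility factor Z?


Z = n / (n + k)
= 1262 / (1262 + 4575)
= 1262 / 5837
= 0.2162


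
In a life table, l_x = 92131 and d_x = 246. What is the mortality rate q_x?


q_x = d_x / l_x
= 246 / 92131
= 0.0027


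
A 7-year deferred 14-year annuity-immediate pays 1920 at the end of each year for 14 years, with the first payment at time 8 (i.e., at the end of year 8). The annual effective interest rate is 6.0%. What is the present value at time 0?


PV at time 7 of the 14-year annuity-immediate:
a_n = 1920 * (1-(1+0.06)^(-14))/0.06 = 17846.3691
Discount back 7 years to time 0:
PV = 17846.3691 * (1+0.06)^(-7)
= 17846.3691 * 0.665057
= 11868.8547


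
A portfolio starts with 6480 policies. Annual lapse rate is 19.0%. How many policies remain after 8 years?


remaining = initial * (1 - lapse)^years
= 6480 * (1 - 0.19)^8
= 6480 * 0.185302
= 1200.7571


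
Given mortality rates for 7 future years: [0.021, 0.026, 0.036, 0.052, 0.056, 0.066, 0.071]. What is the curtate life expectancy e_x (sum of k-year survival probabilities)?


e_x = sum_{k=1}^{n} k_p_x
k_p_x values:
  1_p_x = 0.979
  2_p_x = 0.953546
  3_p_x = 0.919218
  4_p_x = 0.871419
  5_p_x = 0.82262
  6_p_x = 0.768327
  7_p_x = 0.713775
e_x = 6.0279


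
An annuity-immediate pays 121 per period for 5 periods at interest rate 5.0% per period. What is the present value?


PV = PMT * (1 - (1+i)^(-n)) / i
= 121 * (1 - (1+0.05)^(-5)) / 0.05
= 121 * (1 - 0.783526) / 0.05
= 121 * 4.329477
= 523.8667


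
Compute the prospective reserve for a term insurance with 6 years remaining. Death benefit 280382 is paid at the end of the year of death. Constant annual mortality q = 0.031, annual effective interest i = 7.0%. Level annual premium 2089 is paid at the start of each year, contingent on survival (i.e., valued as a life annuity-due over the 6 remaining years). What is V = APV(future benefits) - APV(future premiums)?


v = 1/(1+i) = 0.934579
APV(future benefits) per unit = sum_{k=0}^{5} k_p_x * q * v^(k+1) = 0.137622
APV(future benefits) = 280382 * 0.137622 = 38586.6159
Life annuity-due factor ä_{x:6} = sum_{k=0}^{5} k_p_x * v^k = 4.750164
APV(future premiums) = 2089 * 4.750164 = 9923.0936
V = 38586.6159 - 9923.0936
= 28663.5223


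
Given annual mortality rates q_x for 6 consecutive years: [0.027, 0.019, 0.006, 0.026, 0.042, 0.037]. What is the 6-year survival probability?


p_k = 1 - q_k for each year
Survival = product of (1 - q_k)
= 0.973 * 0.981 * 0.994 * 0.974 * 0.958 * 0.963
= 0.8525


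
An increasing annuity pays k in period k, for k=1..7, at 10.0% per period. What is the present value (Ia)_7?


(Ia)_n = sum_{k=1}^{n} k * v^k, v = 1/(1+i)
v = 0.909091
Sum computed term by term:
(Ia)_7 = 17.6315


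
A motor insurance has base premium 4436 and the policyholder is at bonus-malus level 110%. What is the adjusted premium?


adjusted = base * BM_level / 100
= 4436 * 110 / 100
= 4436 * 1.1
= 4879.6


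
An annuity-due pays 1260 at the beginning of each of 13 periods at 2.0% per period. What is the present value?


PV_due = PMT * (1-(1+i)^(-n))/i * (1+i)
PV_immediate = 14298.9509
PV_due = 14298.9509 * 1.02
= 14584.9299


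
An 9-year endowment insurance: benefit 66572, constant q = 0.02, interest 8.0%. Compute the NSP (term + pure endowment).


Term component = 7761.2107
Pure endowment = 9_p_x * v^9 * benefit = 0.833748 * 0.500249 * 66572 = 27765.9467
NSP = 35527.1574


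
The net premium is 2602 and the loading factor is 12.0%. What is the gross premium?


Gross = net * (1 + loading)
= 2602 * (1 + 0.12)
= 2602 * 1.12
= 2914.24


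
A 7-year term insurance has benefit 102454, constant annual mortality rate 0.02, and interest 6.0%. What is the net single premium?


NSP = benefit * sum_{k=0}^{n-1} k_p_x * q * v^(k+1)
With constant q=0.02, v=0.943396
Sum = 0.105662
NSP = 102454 * 0.105662
= 10825.4674


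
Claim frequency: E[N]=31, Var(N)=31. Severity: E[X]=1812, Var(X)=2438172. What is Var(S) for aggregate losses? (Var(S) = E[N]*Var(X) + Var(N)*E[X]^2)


Var(S) = E[N]*Var(X) + Var(N)*E[X]^2
= 31*2438172 + 31*1812^2
= 75583332 + 101783664
= 1.7737e+08


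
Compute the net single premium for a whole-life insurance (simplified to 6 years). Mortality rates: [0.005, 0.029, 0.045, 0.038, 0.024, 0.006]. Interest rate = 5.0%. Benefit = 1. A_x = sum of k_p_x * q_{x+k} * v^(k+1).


v = 0.952381
Year 0: k_p_x=1.0, q=0.005, term=0.004762
Year 1: k_p_x=0.995, q=0.029, term=0.026172
Year 2: k_p_x=0.966145, q=0.045, term=0.037557
Year 3: k_p_x=0.922668, q=0.038, term=0.028845
Year 4: k_p_x=0.887607, q=0.024, term=0.016691
Year 5: k_p_x=0.866305, q=0.006, term=0.003879
A_x = 0.1179


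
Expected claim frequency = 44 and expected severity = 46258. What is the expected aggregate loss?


E[S] = E[N] * E[X]
= 44 * 46258
= 2.0354e+06


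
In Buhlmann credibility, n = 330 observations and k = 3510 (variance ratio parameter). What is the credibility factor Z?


Z = n / (n + k)
= 330 / (330 + 3510)
= 330 / 3840
= 0.0859


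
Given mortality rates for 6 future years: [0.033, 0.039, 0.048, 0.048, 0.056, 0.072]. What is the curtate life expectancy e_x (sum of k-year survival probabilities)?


e_x = sum_{k=1}^{n} k_p_x
k_p_x values:
  1_p_x = 0.967
  2_p_x = 0.929287
  3_p_x = 0.884681
  4_p_x = 0.842217
  5_p_x = 0.795052
  6_p_x = 0.737809
e_x = 5.156


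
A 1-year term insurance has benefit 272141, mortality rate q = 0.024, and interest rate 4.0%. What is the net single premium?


NSP = benefit * q * v
v = 1/(1+i) = 0.961538
NSP = 272141 * 0.024 * 0.961538
= 6280.1769


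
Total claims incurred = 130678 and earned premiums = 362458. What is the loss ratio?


Loss ratio = claims / premiums
= 130678 / 362458
= 0.3605


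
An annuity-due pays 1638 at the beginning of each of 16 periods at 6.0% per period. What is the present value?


PV_due = PMT * (1-(1+i)^(-n))/i * (1+i)
PV_immediate = 16553.4565
PV_due = 16553.4565 * 1.06
= 17546.6638


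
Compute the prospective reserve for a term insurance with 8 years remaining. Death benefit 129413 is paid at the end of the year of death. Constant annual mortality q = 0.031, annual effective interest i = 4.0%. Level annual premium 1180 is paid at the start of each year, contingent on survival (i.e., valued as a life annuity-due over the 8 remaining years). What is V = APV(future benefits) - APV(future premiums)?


v = 1/(1+i) = 0.961538
APV(future benefits) per unit = sum_{k=0}^{7} k_p_x * q * v^(k+1) = 0.188634
APV(future benefits) = 129413 * 0.188634 = 24411.6788
Life annuity-due factor ä_{x:8} = sum_{k=0}^{7} k_p_x * v^k = 6.328363
APV(future premiums) = 1180 * 6.328363 = 7467.4684
V = 24411.6788 - 7467.4684
= 16944.2104


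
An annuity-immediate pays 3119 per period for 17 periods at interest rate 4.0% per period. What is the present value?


PV = PMT * (1 - (1+i)^(-n)) / i
= 3119 * (1 - (1+0.04)^(-17)) / 0.04
= 3119 * (1 - 0.513373) / 0.04
= 3119 * 12.165669
= 37944.7212


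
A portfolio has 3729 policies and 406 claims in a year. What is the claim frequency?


frequency = claims / policies
= 406 / 3729
= 0.1089


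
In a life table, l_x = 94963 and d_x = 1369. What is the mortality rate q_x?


q_x = d_x / l_x
= 1369 / 94963
= 0.0144


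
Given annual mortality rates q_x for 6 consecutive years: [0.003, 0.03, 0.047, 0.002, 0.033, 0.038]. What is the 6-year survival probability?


p_k = 1 - q_k for each year
Survival = product of (1 - q_k)
= 0.997 * 0.97 * 0.953 * 0.998 * 0.967 * 0.962
= 0.8556


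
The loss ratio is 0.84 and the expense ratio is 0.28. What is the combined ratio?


Combined ratio = loss ratio + expense ratio
= 0.84 + 0.28
= 1.12


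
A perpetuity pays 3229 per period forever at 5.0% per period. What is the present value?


PV = PMT / i
= 3229 / 0.05
= 64580.0


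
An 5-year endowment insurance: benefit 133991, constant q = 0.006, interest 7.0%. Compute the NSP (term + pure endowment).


Term component = 3259.6653
Pure endowment = 5_p_x * v^5 * benefit = 0.970358 * 0.712986 * 133991 = 92701.9056
NSP = 95961.571


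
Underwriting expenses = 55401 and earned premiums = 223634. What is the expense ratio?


Expense ratio = expenses / premiums
= 55401 / 223634
= 0.2477


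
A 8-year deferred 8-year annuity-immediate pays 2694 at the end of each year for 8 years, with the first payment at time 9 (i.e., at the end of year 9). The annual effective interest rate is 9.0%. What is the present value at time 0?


PV at time 8 of the 8-year annuity-immediate:
a_n = 2694 * (1-(1+0.09)^(-8))/0.09 = 14910.8027
Discount back 8 years to time 0:
PV = 14910.8027 * (1+0.09)^(-8)
= 14910.8027 * 0.501866
= 7483.2291


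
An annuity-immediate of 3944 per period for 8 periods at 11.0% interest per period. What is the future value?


FV = PMT * ((1+i)^n - 1) / i
= 3944 * ((1.11)^8 - 1) / 0.11
= 3944 * (2.304538 - 1) / 0.11
= 46773.6088


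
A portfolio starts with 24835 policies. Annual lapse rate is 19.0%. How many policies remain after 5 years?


remaining = initial * (1 - lapse)^years
= 24835 * (1 - 0.19)^5
= 24835 * 0.348678
= 8659.4291


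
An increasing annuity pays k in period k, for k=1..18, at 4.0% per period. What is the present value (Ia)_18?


(Ia)_n = sum_{k=1}^{n} k * v^k, v = 1/(1+i)
v = 0.961538
Sum computed term by term:
(Ia)_18 = 107.0091


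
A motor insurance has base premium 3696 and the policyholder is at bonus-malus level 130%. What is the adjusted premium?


adjusted = base * BM_level / 100
= 3696 * 130 / 100
= 3696 * 1.3
= 4804.8


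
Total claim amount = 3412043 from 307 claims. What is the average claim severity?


severity = total / number
= 3412043 / 307
= 11114.1466


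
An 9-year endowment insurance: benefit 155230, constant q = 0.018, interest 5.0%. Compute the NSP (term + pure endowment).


Term component = 18597.731
Pure endowment = 9_p_x * v^9 * benefit = 0.849187 * 0.644609 * 155230 = 84971.9052
NSP = 103569.6362


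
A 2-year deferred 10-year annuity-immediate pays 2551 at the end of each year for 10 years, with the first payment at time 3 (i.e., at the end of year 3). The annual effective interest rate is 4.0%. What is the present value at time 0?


PV at time 2 of the 10-year annuity-immediate:
a_n = 2551 * (1-(1+0.04)^(-10))/0.04 = 20690.8951
Discount back 2 years to time 0:
PV = 20690.8951 * (1+0.04)^(-2)
= 20690.8951 * 0.924556
= 19129.8956


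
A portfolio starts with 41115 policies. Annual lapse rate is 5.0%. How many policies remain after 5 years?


remaining = initial * (1 - lapse)^years
= 41115 * (1 - 0.05)^5
= 41115 * 0.773781
= 31814.0032


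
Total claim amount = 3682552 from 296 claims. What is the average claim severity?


severity = total / number
= 3682552 / 296
= 12441.0541


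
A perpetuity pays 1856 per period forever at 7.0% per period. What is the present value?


PV = PMT / i
= 1856 / 0.07
= 26514.2857


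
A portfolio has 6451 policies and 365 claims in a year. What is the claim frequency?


frequency = claims / policies
= 365 / 6451
= 0.0566


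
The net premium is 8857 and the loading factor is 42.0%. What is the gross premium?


Gross = net * (1 + loading)
= 8857 * (1 + 0.42)
= 8857 * 1.42
= 12576.94


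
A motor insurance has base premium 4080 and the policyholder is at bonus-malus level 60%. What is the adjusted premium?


adjusted = base * BM_level / 100
= 4080 * 60 / 100
= 4080 * 0.6
= 2448.0


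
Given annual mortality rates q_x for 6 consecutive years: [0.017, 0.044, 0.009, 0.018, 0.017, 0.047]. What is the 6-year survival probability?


p_k = 1 - q_k for each year
Survival = product of (1 - q_k)
= 0.983 * 0.956 * 0.991 * 0.982 * 0.983 * 0.953
= 0.8567


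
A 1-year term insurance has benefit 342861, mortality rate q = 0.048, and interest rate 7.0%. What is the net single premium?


NSP = benefit * q * v
v = 1/(1+i) = 0.934579
NSP = 342861 * 0.048 * 0.934579
= 15380.6804


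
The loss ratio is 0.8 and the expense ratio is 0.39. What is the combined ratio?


Combined ratio = loss ratio + expense ratio
= 0.8 + 0.39
= 1.19


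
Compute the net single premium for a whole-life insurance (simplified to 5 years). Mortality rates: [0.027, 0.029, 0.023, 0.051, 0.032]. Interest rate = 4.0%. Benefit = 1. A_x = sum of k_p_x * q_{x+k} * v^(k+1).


v = 0.961538
Year 0: k_p_x=1.0, q=0.027, term=0.025962
Year 1: k_p_x=0.973, q=0.029, term=0.026088
Year 2: k_p_x=0.944783, q=0.023, term=0.019318
Year 3: k_p_x=0.923053, q=0.051, term=0.040241
Year 4: k_p_x=0.875977, q=0.032, term=0.02304
A_x = 0.1346
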